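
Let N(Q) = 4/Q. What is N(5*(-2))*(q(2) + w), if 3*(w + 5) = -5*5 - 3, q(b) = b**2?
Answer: 62/15 ≈ 4.1333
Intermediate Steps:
w = -43/3 (w = -5 + (-5*5 - 3)/3 = -5 + (-25 - 3)/3 = -5 + (1/3)*(-28) = -5 - 28/3 = -43/3 ≈ -14.333)
N(5*(-2))*(q(2) + w) = (4/((5*(-2))))*(2**2 - 43/3) = (4/(-10))*(4 - 43/3) = (4*(-1/10))*(-31/3) = -2/5*(-31/3) = 62/15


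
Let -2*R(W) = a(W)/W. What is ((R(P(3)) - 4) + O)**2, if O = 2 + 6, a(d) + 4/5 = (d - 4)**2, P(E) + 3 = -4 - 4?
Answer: 2436721/12100 ≈ 201.38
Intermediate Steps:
P(E) = -11 (P(E) = -3 + (-4 - 4) = -3 - 8 = -11)
a(d) = -4/5 + (-4 + d)**2 (a(d) = -4/5 + (d - 4)**2 = -4/5 + (-4 + d)**2)
O = 8
R(W) = -(-4/5 + (-4 + W)**2)/(2*W)
((R(P(3)) - 4) + O)**2 = (((1/10)*(4 - 5*(-4 - 11)**2)/(-11) - 4) + 8)**2 = (((1/10)*(-1/11)*(4 - 5*(-15)**2) - 4) + 8)**2 = (((1/10)*(-1/11)*(4 - 5*225) - 4) + 8)**2 = (((1/10)*(-1/11)*(4 - 1125) - 4) + 8)**2 = (((1/10)*(-1/11)*(-1121) - 4) + 8)**2 = ((1121/110 - 4) + 8)**2 = (681/110 + 8)**2 = (1561/110)**2 = 2436721/12100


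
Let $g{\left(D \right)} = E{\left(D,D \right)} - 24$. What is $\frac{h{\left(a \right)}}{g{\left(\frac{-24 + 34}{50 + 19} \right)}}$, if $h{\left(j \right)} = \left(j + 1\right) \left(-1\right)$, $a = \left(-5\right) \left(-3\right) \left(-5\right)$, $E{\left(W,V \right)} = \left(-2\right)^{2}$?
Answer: $- \frac{37}{10} \approx -3.7$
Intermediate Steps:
$E{\left(W,V \right)} = 4$
$g{\left(D \right)} = -20$ ($g{\left(D \right)} = 4 - 24 = -20$)
$a = -75$ ($a = 15 \left(-5\right) = -75$)
$h{\left(j \right)} = -1 - j$ ($h{\left(j \right)} = \left(1 + j\right) \left(-1\right) = -1 - j$)
$\frac{h{\left(a \right)}}{g{\left(\frac{-24 + 34}{50 + 19} \right)}} = \frac{-1 - -75}{-20} = \left(-1 + 75\right) \left(- \frac{1}{20}\right) = 74 \left(- \frac{1}{20}\right) = - \frac{37}{10}$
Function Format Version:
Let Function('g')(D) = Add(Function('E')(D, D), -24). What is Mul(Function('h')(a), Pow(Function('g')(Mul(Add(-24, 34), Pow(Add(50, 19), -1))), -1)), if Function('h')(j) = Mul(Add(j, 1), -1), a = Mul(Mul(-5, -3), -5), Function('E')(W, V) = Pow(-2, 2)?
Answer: Rational(-37, 10) ≈ -3.7000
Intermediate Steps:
Function('E')(W, V) = 4
Function('g')(D) = -20 (Function('g')(D) = Add(4, -24) = -20)
a = -75 (a = Mul(15, -5) = -75)
Function('h')(j) = Add(-1, Mul(-1, j)) (Function('h')(j) = Mul(Add(1, j), -1) = Add(-1, Mul(-1, j)))
Mul(Function('h')(a), Pow(Function('g')(Mul(Add(-24, 34), Pow(Add(50, 19), -1))), -1)) = Mul(Add(-1, Mul(-1, -75)), Pow(-20, -1)) = Mul(Add(-1, 75), Rational(-1, 20)) = Mul(74, Rational(-1, 20)) = Rational(-37, 10)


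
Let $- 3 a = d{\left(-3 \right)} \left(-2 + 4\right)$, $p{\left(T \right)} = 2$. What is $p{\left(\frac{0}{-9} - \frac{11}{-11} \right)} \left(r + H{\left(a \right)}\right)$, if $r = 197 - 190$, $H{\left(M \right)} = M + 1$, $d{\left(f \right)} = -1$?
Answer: $\frac{52}{3} \approx 17.333$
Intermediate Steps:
$a = \frac{2}{3}$ ($a = - \frac{\left(-1\right) \left(-2 + 4\right)}{3} = - \frac{\left(-1\right) 2}{3} = \left(- \frac{1}{3}\right) \left(-2\right) = \frac{2}{3} \approx 0.66667$)
$H{\left(M \right)} = 1 + M$
$r = 7$
$p{\left(\frac{0}{-9} - \frac{11}{-11} \right)} \left(r + H{\left(a \right)}\right) = 2 \left(7 + \left(1 + \frac{2}{3}\right)\right) = 2 \left(7 + \frac{5}{3}\right) = 2 \cdot \frac{26}{3} = \frac{52}{3}$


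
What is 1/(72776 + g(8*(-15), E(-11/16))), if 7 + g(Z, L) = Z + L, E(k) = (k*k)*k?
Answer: 4096/297568973 ≈ 1.3765e-5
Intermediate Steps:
E(k) = k**3 (E(k) = k**2*k = k**3)
g(Z, L) = -7 + L + Z (g(Z, L) = -7 + (Z + L) = -7 + (L + Z) = -7 + L + Z)
1/(72776 + g(8*(-15), E(-11/16))) = 1/(72776 + (-7 + (-11/16)**3 + 8*(-15))) = 1/(72776 + (-7 + (-11*1/16)**3 - 120)) = 1/(72776 + (-7 + (-11/16)**3 - 120)) = 1/(72776 + (-7 - 1331/4096 - 120)) = 1/(72776 - 521523/4096) = 1/(297568973/4096) = 4096/297568973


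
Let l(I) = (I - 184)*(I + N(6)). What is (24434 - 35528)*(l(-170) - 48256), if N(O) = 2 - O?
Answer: -147993960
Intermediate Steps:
l(I) = (-184 + I)*(-4 + I) (l(I) = (I - 184)*(I + (2 - 1*6)) = (-184 + I)*(I + (2 - 6)) = (-184 + I)*(I - 4) = (-184 + I)*(-4 + I))
(24434 - 35528)*(l(-170) - 48256) = (24434 - 35528)*((736 + (-170)**2 - 188*(-170)) - 48256) = -11094*((736 + 28900 + 31960) - 48256) = -11094*(61596 - 48256) = -11094*13340 = -147993960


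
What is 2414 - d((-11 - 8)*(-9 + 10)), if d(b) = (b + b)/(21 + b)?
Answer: 2433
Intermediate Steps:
d(b) = 2*b/(21 + b) (d(b) = (2*b)/(21 + b) = 2*b/(21 + b))
2414 - d((-11 - 8)*(-9 + 10)) = 2414 - 2*(-11 - 8)*(-9 + 10)/(21 + (-11 - 8)*(-9 + 10)) = 2414 - 2*(-19*1)/(21 - 19*1) = 2414 - 2*(-19)/(21 - 19) = 2414 - 2*(-19)/2 = 2414 - 1*(-19) = 2414 + 19 = 2433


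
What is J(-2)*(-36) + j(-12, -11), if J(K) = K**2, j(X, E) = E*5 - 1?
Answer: -200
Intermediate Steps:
j(X, E) = -1 + 5*E (j(X, E) = 5*E - 1 = -1 + 5*E)
J(-2)*(-36) + j(-12, -11) = (-2)**2*(-36) + (-1 + 5*(-11)) = 4*(-36) + (-1 - 55) = -144 - 56 = -200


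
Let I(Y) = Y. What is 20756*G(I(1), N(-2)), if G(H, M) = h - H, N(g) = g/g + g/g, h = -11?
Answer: -249072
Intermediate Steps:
N(g) = 2 (N(g) = 1 + 1 = 2)
G(H, M) = -11 - H
20756*G(I(1), N(-2)) = 20756*(-11 - 1*1) = 20756*(-11 - 1) = 20756*(-12) = -249072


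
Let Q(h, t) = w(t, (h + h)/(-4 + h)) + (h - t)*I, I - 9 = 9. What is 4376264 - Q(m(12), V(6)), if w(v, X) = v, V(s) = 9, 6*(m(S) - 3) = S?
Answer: 4376327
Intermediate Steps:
I = 18 (I = 9 + 9 = 18)
m(S) = 3 + S/6
Q(h, t) = -17*t + 18*h (Q(h, t) = t + (h - t)*18 = t + (-18*t + 18*h) = -17*t + 18*h)
4376264 - Q(m(12), V(6)) = 4376264 - (-17*9 + 18*(3 + (⅙)*12)) = 4376264 - (-153 + 18*(3 + 2)) = 4376264 - (-153 + 18*5) = 4376264 - (-153 + 90) = 4376264 - 1*(-63) = 4376264 + 63 = 4376327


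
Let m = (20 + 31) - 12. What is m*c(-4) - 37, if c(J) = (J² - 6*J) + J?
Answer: 1367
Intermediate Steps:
m = 39 (m = 51 - 12 = 39)
c(J) = J² - 5*J
m*c(-4) - 37 = 39*(-4*(-5 - 4)) - 37 = 39*(-4*(-9)) - 37 = 39*36 - 37 = 1404 - 37 = 1367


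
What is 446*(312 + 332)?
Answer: 287224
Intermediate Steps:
446*(312 + 332) = 446*644 = 287224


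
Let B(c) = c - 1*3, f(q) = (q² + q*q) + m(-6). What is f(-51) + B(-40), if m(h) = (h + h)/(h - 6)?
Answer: 5160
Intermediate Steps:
m(h) = 2*h/(-6 + h) (m(h) = (2*h)/(-6 + h) = 2*h/(-6 + h))
f(q) = 1 + 2*q² (f(q) = (q² + q*q) + 2*(-6)/(-6 - 6) = (q² + q²) + 2*(-6)/(-12) = 2*q² + 2*(-6)*(-1/12) = 2*q² + 1 = 1 + 2*q²)
B(c) = -3 + c (B(c) = c - 3 = -3 + c)
f(-51) + B(-40) = (1 + 2*(-51)²) + (-3 - 40) = (1 + 2*2601) - 43 = (1 + 5202) - 43 = 5203 - 43 = 5160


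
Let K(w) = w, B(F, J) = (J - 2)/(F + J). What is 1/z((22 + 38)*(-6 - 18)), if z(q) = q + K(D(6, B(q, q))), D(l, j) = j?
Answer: -1440/2072879 ≈ -0.00069469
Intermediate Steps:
B(F, J) = (-2 + J)/(F + J)
z(q) = q + (-2 + q)/(2*q) (z(q) = q + (-2 + q)/(q + q) = q + (-2 + q)/((2*q)) = q + (1/(2*q))*(-2 + q) = q + (-2 + q)/(2*q))
1/z((22 + 38)*(-6 - 18)) = 1/(1/2 + (22 + 38)*(-6 - 18) - 1/((22 + 38)*(-6 - 18))) = 1/(1/2 + 60*(-24) - 1/(60*(-24))) = 1/(1/2 - 1440 - 1/(-1440)) = 1/(1/2 - 1440 - 1*(-1/1440)) = 1/(1/2 - 1440 + 1/1440) = 1/(-2072879/1440) = -1440/2072879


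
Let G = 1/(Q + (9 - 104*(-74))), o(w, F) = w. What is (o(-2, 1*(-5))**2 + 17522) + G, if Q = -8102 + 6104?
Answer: 100020883/5707 ≈ 17526.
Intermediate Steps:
Q = -1998
G = 1/5707 (G = 1/(-1998 + (9 - 104*(-74))) = 1/(-1998 + (9 + 7696)) = 1/(-1998 + 7705) = 1/5707 ≈ 0.00017522)
(o(-2, 1*(-5))**2 + 17522) + G = ((-2)**2 + 17522) + 1/5707 = (4 + 17522) + 1/5707 = 17526 + 1/5707 = 100020883/5707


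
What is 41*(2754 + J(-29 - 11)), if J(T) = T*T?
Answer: 178514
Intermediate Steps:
J(T) = T**2
41*(2754 + J(-29 - 11)) = 41*(2754 + (-29 - 11)**2) = 41*(2754 + (-40)**2) = 41*(2754 + 1600) = 41*4354 = 178514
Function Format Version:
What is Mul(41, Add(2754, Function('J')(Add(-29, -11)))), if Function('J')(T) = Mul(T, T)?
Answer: 178514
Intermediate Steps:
Function('J')(T) = Pow(T, 2)
Mul(41, Add(2754, Function('J')(Add(-29, -11)))) = Mul(41, Add(2754, Pow(Add(-29, -11), 2))) = Mul(41, Add(2754, Pow(-40, 2))) = Mul(41, Add(2754, 1600)) = Mul(41, 4354) = 178514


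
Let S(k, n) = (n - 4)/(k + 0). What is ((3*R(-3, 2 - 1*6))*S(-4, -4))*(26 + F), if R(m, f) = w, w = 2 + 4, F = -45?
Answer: -684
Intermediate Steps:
S(k, n) = (-4 + n)/k
w = 6
R(m, f) = 6
((3*R(-3, 2 - 1*6))*S(-4, -4))*(26 + F) = ((3*6)*((-4 - 4)/(-4)))*(26 - 45) = (18*(-¼*(-8)))*(-19) = (18*2)*(-19) = 36*(-19) = -684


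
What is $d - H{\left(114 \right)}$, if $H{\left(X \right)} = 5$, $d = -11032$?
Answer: $-11037$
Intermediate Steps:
$d - H{\left(114 \right)} = -11032 - 5 = -11037$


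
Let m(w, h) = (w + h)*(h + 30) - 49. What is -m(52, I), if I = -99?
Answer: -3194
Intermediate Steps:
m(w, h) = -49 + (30 + h)*(h + w) (m(w, h) = (h + w)*(30 + h) - 49 = (30 + h)*(h + w) - 49 = -49 + (30 + h)*(h + w))
-m(52, I) = -(-49 + (-99)**2 + 30*(-99) + 30*52 - 99*52) = -(-49 + 9801 - 2970 + 1560 - 5148) = -1*3194 = -3194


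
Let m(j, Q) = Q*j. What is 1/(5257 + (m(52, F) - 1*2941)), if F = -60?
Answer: -1/804 ≈ -0.0012438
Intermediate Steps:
1/(5257 + (m(52, F) - 1*2941)) = 1/(5257 + (-60*52 - 1*2941)) = 1/(5257 + (-3120 - 2941)) = 1/(5257 - 6061) = 1/(-804) = -1/804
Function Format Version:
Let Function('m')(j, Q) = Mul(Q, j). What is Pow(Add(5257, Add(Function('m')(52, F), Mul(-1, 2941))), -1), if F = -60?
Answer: Rational(-1, 804) ≈ -0.0012438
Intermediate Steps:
Pow(Add(5257, Add(Function('m')(52, F), Mul(-1, 2941))), -1) = Pow(Add(5257, Add(Mul(-60, 52), Mul(-1, 2941))), -1) = Pow(Add(5257, Add(-3120, -2941)), -1) = Pow(Add(5257, -6061), -1) = Pow(-804, -1) = Rational(-1, 804)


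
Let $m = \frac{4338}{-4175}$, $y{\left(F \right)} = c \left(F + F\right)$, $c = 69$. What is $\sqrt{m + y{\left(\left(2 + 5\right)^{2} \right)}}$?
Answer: $\frac{2 \sqrt{1178477751}}{835} \approx 82.225$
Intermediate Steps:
$y{\left(F \right)} = 138 F$ ($y{\left(F \right)} = 69 \left(F + F\right) = 69 \cdot 2 F = 138 F$)
$m = - \frac{4338}{4175}$ ($m = 4338 \left(- \frac{1}{4175}\right) = - \frac{4338}{4175} \approx -1.039$)
$\sqrt{m + y{\left(\left(2 + 5\right)^{2} \right)}} = \sqrt{- \frac{4338}{4175} + 138 \left(2 + 5\right)^{2}} = \sqrt{- \frac{4338}{4175} + 138 \cdot 7^{2}} = \sqrt{- \frac{4338}{4175} + 138 \cdot 49} = \sqrt{- \frac{4338}{4175} + 6762} = \sqrt{\frac{28227012}{4175}} = \frac{2 \sqrt{1178477751}}{835}$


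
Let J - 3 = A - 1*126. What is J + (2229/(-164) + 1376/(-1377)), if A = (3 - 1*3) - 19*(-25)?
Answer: 76196459/225828 ≈ 337.41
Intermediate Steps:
A = 475 (A = (3 - 3) + 475 = 0 + 475 = 475)
J = 352 (J = 3 + (475 - 1*126) = 3 + (475 - 126) = 3 + 349 = 352)
J + (2229/(-164) + 1376/(-1377)) = 352 + (2229/(-164) + 1376/(-1377)) = 352 + (2229*(-1/164) + 1376*(-1/1377)) = 352 + (-2229/164 - 1376/1377) = 352 - 3294997/225828 = 76196459/225828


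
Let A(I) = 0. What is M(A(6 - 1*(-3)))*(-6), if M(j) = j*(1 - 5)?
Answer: 0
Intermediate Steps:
M(j) = -4*j (M(j) = j*(-4) = -4*j)
M(A(6 - 1*(-3)))*(-6) = -4*0*(-6) = 0*(-6) = 0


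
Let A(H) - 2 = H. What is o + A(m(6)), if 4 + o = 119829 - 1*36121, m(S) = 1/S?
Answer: 502237/6 ≈ 83706.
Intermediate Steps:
A(H) = 2 + H
o = 83704 (o = -4 + (119829 - 1*36121) = -4 + (119829 - 36121) = -4 + 83708 = 83704)
o + A(m(6)) = 83704 + (2 + 1/6) = 83704 + (2 + ⅙) = 83704 + 13/6 = 502237/6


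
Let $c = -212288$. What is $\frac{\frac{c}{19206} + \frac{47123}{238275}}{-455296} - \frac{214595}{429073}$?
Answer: $- \frac{24839086908450247393}{49666998958126070400} \approx -0.50011$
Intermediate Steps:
$\frac{\frac{c}{19206} + \frac{47123}{238275}}{-455296} - \frac{214595}{429073} = \frac{- \frac{212288}{19206} + \frac{47123}{238275}}{-455296} - \frac{214595}{429073} = \left(\left(-212288\right) \frac{1}{19206} + 47123 \cdot \frac{1}{238275}\right) \left(- \frac{1}{455296}\right) - \frac{214595}{429073} = \left(- \frac{106144}{9603} + \frac{47123}{238275}\right) \left(- \frac{1}{455296}\right) - \frac{214595}{429073} = \left(- \frac{2759882159}{254239425}\right) \left(- \frac{1}{455296}\right) - \frac{214595}{429073} = \frac{2759882159}{115754193244800} - \frac{214595}{429073} = - \frac{24839086908450247393}{49666998958126070400}$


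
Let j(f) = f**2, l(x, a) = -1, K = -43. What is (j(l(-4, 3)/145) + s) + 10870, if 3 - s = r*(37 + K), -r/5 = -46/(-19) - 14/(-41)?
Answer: 176725785454/16378475 ≈ 10790.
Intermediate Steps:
r = -10760/779 (r = -5*(-46/(-19) - 14/(-41)) = -5*(-46*(-1/19) - 14*(-1/41)) = -5*(46/19 + 14/41) = -5*2152/779 = -10760/779 ≈ -13.813)
s = -62223/779 (s = 3 - (-10760)*(37 - 43)/779 = 3 - (-10760)*(-6)/779 = 3 - 1*64560/779 = 3 - 64560/779 = -62223/779 ≈ -79.875)
(j(l(-4, 3)/145) + s) + 10870 = ((-1/145)**2 - 62223/779) + 10870 = (1/21025 - 62223/779) + 10870 = -1308237796/16378475 + 10870 = 176725785454/16378475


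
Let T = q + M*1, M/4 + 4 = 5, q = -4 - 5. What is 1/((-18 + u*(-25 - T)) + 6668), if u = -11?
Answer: 1/6870 ≈ 0.00014556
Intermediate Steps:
q = -9
M = 4 (M = -16 + 4*5 = -16 + 20 = 4)
T = -5 (T = -9 + 4*1 = -9 + 4 = -5)
1/((-18 + u*(-25 - T)) + 6668) = 1/((-18 - 11*(-25 - 1*(-5))) + 6668) = 1/((-18 - 11*(-25 + 5)) + 6668) = 1/((-18 - 11*(-20)) + 6668) = 1/((-18 + 220) + 6668) = 1/(202 + 6668) = 1/6870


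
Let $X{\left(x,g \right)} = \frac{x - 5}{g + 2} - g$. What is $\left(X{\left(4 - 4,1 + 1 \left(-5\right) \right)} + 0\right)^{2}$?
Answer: $\frac{169}{4} \approx 42.25$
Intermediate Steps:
$X{\left(x,g \right)} = - g + \frac{-5 + x}{2 + g}$ ($X{\left(x,g \right)} = \frac{-5 + x}{2 + g} - g = - g + \frac{-5 + x}{2 + g}$)
$\left(X{\left(4 - 4,1 + 1 \left(-5\right) \right)} + 0\right)^{2} = \left(\frac{-5 + \left(4 - 4\right) - \left(1 + 1 \left(-5\right)\right)^{2} - 2 \left(1 + 1 \left(-5\right)\right)}{2 + \left(1 + 1 \left(-5\right)\right)} + 0\right)^{2} = \left(\frac{-5 + \left(4 - 4\right) - \left(1 - 5\right)^{2} - 2 \left(1 - 5\right)}{2 + \left(1 - 5\right)} + 0\right)^{2} = \left(\frac{-5 + 0 - \left(-4\right)^{2} - -8}{2 - 4} + 0\right)^{2} = \left(\frac{-5 + 0 - 16 + 8}{-2} + 0\right)^{2} = \left(- \frac{-5 + 0 - 16 + 8}{2} + 0\right)^{2} = \left(\left(- \frac{1}{2}\right) \left(-13\right) + 0\right)^{2} = \left(\frac{13}{2} + 0\right)^{2} = \left(\frac{13}{2}\right)^{2} = \frac{169}{4}$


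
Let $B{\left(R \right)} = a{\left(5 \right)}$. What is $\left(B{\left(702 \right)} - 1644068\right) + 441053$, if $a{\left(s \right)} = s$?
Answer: $-1203010$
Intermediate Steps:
$B{\left(R \right)} = 5$
$\left(B{\left(702 \right)} - 1644068\right) + 441053 = \left(5 - 1644068\right) + 441053 = -1644063 + 441053 = -1203010$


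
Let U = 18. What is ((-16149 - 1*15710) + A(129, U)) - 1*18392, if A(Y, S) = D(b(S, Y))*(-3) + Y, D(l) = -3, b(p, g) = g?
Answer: -50113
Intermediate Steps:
A(Y, S) = 9 + Y (A(Y, S) = -3*(-3) + Y = 9 + Y)
((-16149 - 1*15710) + A(129, U)) - 1*18392 = ((-16149 - 1*15710) + (9 + 129)) - 1*18392 = ((-16149 - 15710) + 138) - 18392 = (-31859 + 138) - 18392 = -31721 - 18392 = -50113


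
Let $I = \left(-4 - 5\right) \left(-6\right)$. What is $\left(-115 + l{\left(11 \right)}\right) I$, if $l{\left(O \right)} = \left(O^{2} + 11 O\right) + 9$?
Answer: $7344$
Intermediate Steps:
$I = 54$ ($I = \left(-9\right) \left(-6\right) = 54$)
$l{\left(O \right)} = 9 + O^{2} + 11 O$
$\left(-115 + l{\left(11 \right)}\right) I = \left(-115 + \left(9 + 11^{2} + 11 \cdot 11\right)\right) 54 = \left(-115 + \left(9 + 121 + 121\right)\right) 54 = \left(-115 + 251\right) 54 = 136 \cdot 54 = 7344$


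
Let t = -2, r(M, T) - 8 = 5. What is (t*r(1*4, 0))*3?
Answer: -78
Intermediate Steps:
r(M, T) = 13 (r(M, T) = 8 + 5 = 13)
(t*r(1*4, 0))*3 = -2*13*3 = -26*3 = -78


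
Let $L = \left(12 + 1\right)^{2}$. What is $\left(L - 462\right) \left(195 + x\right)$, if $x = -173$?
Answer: $-6446$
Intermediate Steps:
$L = 169$ ($L = 13^{2} = 169$)
$\left(L - 462\right) \left(195 + x\right) = \left(169 - 462\right) \left(195 - 173\right) = \left(-293\right) 22 = -6446$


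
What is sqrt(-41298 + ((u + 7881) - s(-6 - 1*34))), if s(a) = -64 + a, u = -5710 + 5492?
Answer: I*sqrt(33531) ≈ 183.11*I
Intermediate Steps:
u = -218
sqrt(-41298 + ((u + 7881) - s(-6 - 1*34))) = sqrt(-41298 + ((-218 + 7881) - (-64 + (-6 - 1*34)))) = sqrt(-41298 + (7663 - (-64 + (-6 - 34)))) = sqrt(-41298 + (7663 - (-64 - 40))) = sqrt(-41298 + (7663 - 1*(-104))) = sqrt(-41298 + (7663 + 104)) = sqrt(-41298 + 7767) = sqrt(-33531) = I*sqrt(33531)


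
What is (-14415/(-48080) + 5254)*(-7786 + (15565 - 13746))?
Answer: -301484745549/9616 ≈ -3.1352e+7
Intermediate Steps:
(-14415/(-48080) + 5254)*(-7786 + (15565 - 13746)) = (-14415*(-1/48080) + 5254)*(-7786 + 1819) = (2883/9616 + 5254)*(-5967) = (50525347/9616)*(-5967) = -301484745549/9616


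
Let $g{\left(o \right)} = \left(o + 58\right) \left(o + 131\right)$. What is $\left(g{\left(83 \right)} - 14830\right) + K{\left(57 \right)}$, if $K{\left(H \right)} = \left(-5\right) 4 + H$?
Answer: $15381$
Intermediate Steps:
$g{\left(o \right)} = \left(58 + o\right) \left(131 + o\right)$
$K{\left(H \right)} = -20 + H$
$\left(g{\left(83 \right)} - 14830\right) + K{\left(57 \right)} = \left(\left(7598 + 83^{2} + 189 \cdot 83\right) - 14830\right) + \left(-20 + 57\right) = \left(\left(7598 + 6889 + 15687\right) - 14830\right) + 37 = \left(30174 - 14830\right) + 37 = 15344 + 37 = 15381$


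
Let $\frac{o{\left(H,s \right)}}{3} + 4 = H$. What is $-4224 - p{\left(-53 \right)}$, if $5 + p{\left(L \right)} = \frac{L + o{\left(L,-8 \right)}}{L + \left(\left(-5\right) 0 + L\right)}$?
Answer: $- \frac{223719}{53} \approx -4221.1$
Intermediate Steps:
$o{\left(H,s \right)} = -12 + 3 H$
$p{\left(L \right)} = -5 + \frac{-12 + 4 L}{2 L}$ ($p{\left(L \right)} = -5 + \frac{L + \left(-12 + 3 L\right)}{L + \left(\left(-5\right) 0 + L\right)} = -5 + \frac{-12 + 4 L}{L + \left(0 + L\right)} = -5 + \frac{-12 + 4 L}{L + L} = -5 + \frac{-12 + 4 L}{2 L}$)
$-4224 - p{\left(-53 \right)} = -4224 - \left(-3 - \frac{6}{-53}\right) = -4224 - \left(-3 - - \frac{6}{53}\right) = -4224 - \left(-3 + \frac{6}{53}\right) = -4224 - - \frac{153}{53} = -4224 + \frac{153}{53} = - \frac{223719}{53}$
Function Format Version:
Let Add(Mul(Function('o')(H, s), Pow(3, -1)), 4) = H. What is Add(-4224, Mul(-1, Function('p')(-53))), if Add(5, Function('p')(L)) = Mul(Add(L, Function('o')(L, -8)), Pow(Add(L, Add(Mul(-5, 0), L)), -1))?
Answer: Rational(-223719, 53) ≈ -4221.1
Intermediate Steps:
Function('o')(H, s) = Add(-12, Mul(3, H))
Function('p')(L) = Add(-5, Mul(Rational(1, 2), Pow(L, -1), Add(-12, Mul(4, L)))) (Function('p')(L) = Add(-5, Mul(Add(L, Add(-12, Mul(3, L))), Pow(Add(L, Add(Mul(-5, 0), L)), -1))) = Add(-5, Mul(Add(-12, Mul(4, L)), Pow(Add(L, Add(0, L)), -1))) = Add(-5, Mul(Add(-12, Mul(4, L)), Pow(Add(L, L), -1))) = Add(-5, Mul(Add(-12, Mul(4, L)), Pow(Mul(2, L), -1))) = Add(-5, Mul(Add(-12, Mul(4, L)), Mul(Rational(1, 2), Pow(L, -1)))) = Add(-5, Mul(Rational(1, 2), Pow(L, -1), Add(-12, Mul(4, L)))))
Add(-4224, Mul(-1, Function('p')(-53))) = Add(-4224, Mul(-1, Add(-3, Mul(-6, Pow(-53, -1))))) = Add(-4224, Mul(-1, Add(-3, Mul(-6, Rational(-1, 53))))) = Add(-4224, Mul(-1, Add(-3, Rational(6, 53)))) = Add(-4224, Mul(-1, Rational(-153, 53))) = Add(-4224, Rational(153, 53)) = Rational(-223719, 53)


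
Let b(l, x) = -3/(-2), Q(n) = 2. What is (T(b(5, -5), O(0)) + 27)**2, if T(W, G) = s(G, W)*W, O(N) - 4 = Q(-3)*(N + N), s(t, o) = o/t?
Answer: 194481/256 ≈ 759.69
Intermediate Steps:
b(l, x) = 3/2 (b(l, x) = -3*(-1/2) = 3/2)
O(N) = 4 + 4*N (O(N) = 4 + 2*(N + N) = 4 + 2*(2*N) = 4 + 4*N)
T(W, G) = W**2/G (T(W, G) = (W/G)*W = W**2/G)
(T(b(5, -5), O(0)) + 27)**2 = ((3/2)**2/(4 + 4*0) + 27)**2 = ((9/4)/(4 + 0) + 27)**2 = ((9/4)/4 + 27)**2 = ((1/4)*(9/4) + 27)**2 = (9/16 + 27)**2 = (441/16)**2 = 194481/256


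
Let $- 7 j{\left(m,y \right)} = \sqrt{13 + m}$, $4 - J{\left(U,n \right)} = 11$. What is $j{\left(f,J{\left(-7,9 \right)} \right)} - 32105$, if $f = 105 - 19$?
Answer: $-32105 - \frac{3 \sqrt{11}}{7} \approx -32106.0$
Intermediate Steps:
$J{\left(U,n \right)} = -7$ ($J{\left(U,n \right)} = 4 - 11 = -7$)
$f = 86$ ($f = 105 - 19 = 86$)
$j{\left(m,y \right)} = - \frac{\sqrt{13 + m}}{7}$
$j{\left(f,J{\left(-7,9 \right)} \right)} - 32105 = - \frac{\sqrt{13 + 86}}{7} - 32105 = - \frac{\sqrt{99}}{7} - 32105 = - \frac{3 \sqrt{11}}{7} - 32105 = -32105 - \frac{3 \sqrt{11}}{7}$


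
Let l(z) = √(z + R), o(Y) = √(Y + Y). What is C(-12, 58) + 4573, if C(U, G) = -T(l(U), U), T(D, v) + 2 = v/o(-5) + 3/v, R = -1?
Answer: 18301/4 - 6*I*√10/5 ≈ 4575.3 - 3.7947*I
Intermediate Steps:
o(Y) = √2*√Y (o(Y) = √(2*Y) = √2*√Y)
l(z) = √(-1 + z) (l(z) = √(z - 1) = √(-1 + z))
T(D, v) = -2 + 3/v - I*v*√10/10 (T(D, v) = -2 + (v/((√2*√(-5))) + 3/v) = -2 + (v/((√2*(I*√5))) + 3/v) = -2 + (v/((I*√10)) + 3/v) = -2 + (v*(-I*√10/10) + 3/v) = -2 + (-I*v*√10/10 + 3/v) = -2 + (3/v - I*v*√10/10) = -2 + 3/v - I*v*√10/10)
C(U, G) = 2 - 3/U + I*U*√10/10 (C(U, G) = -(-2 + 3/U - I*U*√10/10) = 2 - 3/U + I*U*√10/10)
C(-12, 58) + 4573 = (2 - 3/(-12) + (⅒)*I*(-12)*√10) + 4573 = (2 - 3*(-1/12) - 6*I*√10/5) + 4573 = (2 + ¼ - 6*I*√10/5) + 4573 = (9/4 - 6*I*√10/5) + 4573 = 18301/4 - 6*I*√10/5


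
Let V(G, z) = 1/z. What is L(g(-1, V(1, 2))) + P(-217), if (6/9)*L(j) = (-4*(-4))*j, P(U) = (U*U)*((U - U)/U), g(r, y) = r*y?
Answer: -12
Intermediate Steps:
P(U) = 0 (P(U) = U²*(0/U) = U²*0 = 0)
L(j) = 24*j (L(j) = 3*((-4*(-4))*j)/2 = 3*(16*j)/2 = 24*j)
L(g(-1, V(1, 2))) + P(-217) = 24*(-1/2) + 0 = 24*(-1*½) + 0 = 24*(-½) + 0 = -12 + 0 = -12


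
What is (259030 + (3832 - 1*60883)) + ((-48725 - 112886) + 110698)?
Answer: 151066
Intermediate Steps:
(259030 + (3832 - 1*60883)) + ((-48725 - 112886) + 110698) = (259030 + (3832 - 60883)) + (-161611 + 110698) = (259030 - 57051) - 50913 = 201979 - 50913 = 151066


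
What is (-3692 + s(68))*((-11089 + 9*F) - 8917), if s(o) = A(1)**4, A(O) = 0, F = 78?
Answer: 71270368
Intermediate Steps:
s(o) = 0 (s(o) = 0**4 = 0)
(-3692 + s(68))*((-11089 + 9*F) - 8917) = (-3692 + 0)*((-11089 + 9*78) - 8917) = -3692*((-11089 + 702) - 8917) = -3692*(-10387 - 8917) = -3692*(-19304) = 71270368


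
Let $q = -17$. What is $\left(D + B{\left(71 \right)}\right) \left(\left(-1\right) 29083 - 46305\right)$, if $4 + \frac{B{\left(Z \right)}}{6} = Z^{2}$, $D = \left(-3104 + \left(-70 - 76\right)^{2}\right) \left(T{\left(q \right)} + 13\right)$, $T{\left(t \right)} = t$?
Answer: $3213488888$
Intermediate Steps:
$D = -72848$ ($D = \left(-3104 + \left(-70 - 76\right)^{2}\right) \left(-17 + 13\right) = \left(-3104 + \left(-146\right)^{2}\right) \left(-4\right) = \left(-3104 + 21316\right) \left(-4\right) = 18212 \left(-4\right) = -72848$)
$B{\left(Z \right)} = -24 + 6 Z^{2}$
$\left(D + B{\left(71 \right)}\right) \left(\left(-1\right) 29083 - 46305\right) = \left(-72848 - \left(24 - 6 \cdot 71^{2}\right)\right) \left(\left(-1\right) 29083 - 46305\right) = \left(-72848 + \left(-24 + 6 \cdot 5041\right)\right) \left(-29083 - 46305\right) = \left(-72848 + \left(-24 + 30246\right)\right) \left(-75388\right) = \left(-72848 + 30222\right) \left(-75388\right) = \left(-42626\right) \left(-75388\right) = 3213488888$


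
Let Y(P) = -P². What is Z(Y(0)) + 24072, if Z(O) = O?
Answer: 24072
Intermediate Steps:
Z(Y(0)) + 24072 = -1*0² + 24072 = -1*0 + 24072 = 0 + 24072 = 24072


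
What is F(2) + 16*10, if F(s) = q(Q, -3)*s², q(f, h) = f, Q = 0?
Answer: 160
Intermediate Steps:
F(s) = 0 (F(s) = 0*s² = 0)
F(2) + 16*10 = 0 + 16*10 = 0 + 160 = 160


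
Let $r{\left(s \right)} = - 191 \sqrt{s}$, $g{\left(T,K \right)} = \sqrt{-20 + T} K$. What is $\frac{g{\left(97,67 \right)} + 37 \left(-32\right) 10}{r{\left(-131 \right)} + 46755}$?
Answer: $- \frac{138394800}{547702259} + \frac{3132585 \sqrt{77}}{2190809036} - \frac{565360 i \sqrt{131}}{547702259} + \frac{12797 i \sqrt{10087}}{2190809036} \approx -0.24014 - 0.011228 i$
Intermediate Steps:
$g{\left(T,K \right)} = K \sqrt{-20 + T}$
$\frac{g{\left(97,67 \right)} + 37 \left(-32\right) 10}{r{\left(-131 \right)} + 46755} = \frac{67 \sqrt{-20 + 97} + 37 \left(-32\right) 10}{- 191 \sqrt{-131} + 46755} = \frac{67 \sqrt{77} - 11840}{- 191 i \sqrt{131} + 46755} = \frac{-11840 + 67 \sqrt{77}}{46755 - 191 i \sqrt{131}}$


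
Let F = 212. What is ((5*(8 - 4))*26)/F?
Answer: 130/53 ≈ 2.4528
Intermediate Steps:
((5*(8 - 4))*26)/F = ((5*(8 - 4))*26)/212 = ((5*4)*26)*(1/212) = (20*26)*(1/212) = 520*(1/212) = 130/53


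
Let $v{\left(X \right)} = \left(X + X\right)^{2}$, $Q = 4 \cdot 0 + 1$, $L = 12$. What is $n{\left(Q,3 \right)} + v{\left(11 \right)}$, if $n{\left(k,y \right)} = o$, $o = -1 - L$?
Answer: $471$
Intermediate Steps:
$Q = 1$ ($Q = 0 + 1 = 1$)
$v{\left(X \right)} = 4 X^{2}$ ($v{\left(X \right)} = \left(2 X\right)^{2} = 4 X^{2}$)
$o = -13$ ($o = -1 - 12 = -13$)
$n{\left(k,y \right)} = -13$
$n{\left(Q,3 \right)} + v{\left(11 \right)} = -13 + 4 \cdot 11^{2} = -13 + 4 \cdot 121 = -13 + 484 = 471$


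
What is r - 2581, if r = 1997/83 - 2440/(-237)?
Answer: -50095042/19671 ≈ -2546.6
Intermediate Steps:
r = 675809/19671 (r = 1997*(1/83) - 2440*(-1/237) = 1997/83 + 2440/237 = 675809/19671 ≈ 34.356)
r - 2581 = 675809/19671 - 2581 = -50095042/19671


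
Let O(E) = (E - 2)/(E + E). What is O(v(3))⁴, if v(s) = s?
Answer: 1/1296 ≈ 0.00077160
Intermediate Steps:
O(E) = (-2 + E)/(2*E) (O(E) = (-2 + E)/((2*E)) = (-2 + E)*(1/(2*E)) = (-2 + E)/(2*E))
O(v(3))⁴ = ((½)*(-2 + 3)/3)⁴ = ((½)*(⅓)*1)⁴ = (⅙)⁴ = 1/1296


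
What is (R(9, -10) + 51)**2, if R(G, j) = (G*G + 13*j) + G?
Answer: 121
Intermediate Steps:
R(G, j) = G + G**2 + 13*j (R(G, j) = (G**2 + 13*j) + G = G + G**2 + 13*j)
(R(9, -10) + 51)**2 = ((9 + 9**2 + 13*(-10)) + 51)**2 = ((9 + 81 - 130) + 51)**2 = (-40 + 51)**2 = 11**2 = 121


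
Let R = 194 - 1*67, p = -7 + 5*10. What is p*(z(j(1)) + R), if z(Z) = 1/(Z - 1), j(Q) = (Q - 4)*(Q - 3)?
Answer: 27348/5 ≈ 5469.6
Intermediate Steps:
p = 43 (p = -7 + 50 = 43)
j(Q) = (-4 + Q)*(-3 + Q)
z(Z) = 1/(-1 + Z)
R = 127 (R = 194 - 67 = 127)
p*(z(j(1)) + R) = 43*(1/(-1 + (12 + 1² - 7*1)) + 127) = 43*(1/(-1 + (12 + 1 - 7)) + 127) = 43*(1/(-1 + 6) + 127) = 43*(1/5 + 127) = 43*(⅕ + 127) = 43*(636/5) = 27348/5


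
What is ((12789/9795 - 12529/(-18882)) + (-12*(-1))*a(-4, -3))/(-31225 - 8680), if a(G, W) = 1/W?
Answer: 125197769/2460132475650 ≈ 5.0891e-5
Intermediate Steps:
((12789/9795 - 12529/(-18882)) + (-12*(-1))*a(-4, -3))/(-31225 - 8680) = ((12789/9795 - 12529/(-18882)) - 12*(-1)/(-3))/(-31225 - 8680) = ((12789*(1/9795) - 12529*(-1/18882)) + 12*(-⅓))/(-39905) = ((4263/3265 + 12529/18882) - 4)*(-1/39905) = (121401151/61649730 - 4)*(-1/39905) = -125197769/61649730*(-1/39905) = 125197769/2460132475650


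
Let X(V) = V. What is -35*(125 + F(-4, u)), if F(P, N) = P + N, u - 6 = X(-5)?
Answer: -4270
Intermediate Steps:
u = 1 (u = 6 - 5 = 1)
F(P, N) = N + P
-35*(125 + F(-4, u)) = -35*(125 + (1 - 4)) = -35*(125 - 3) = -35*122 = -4270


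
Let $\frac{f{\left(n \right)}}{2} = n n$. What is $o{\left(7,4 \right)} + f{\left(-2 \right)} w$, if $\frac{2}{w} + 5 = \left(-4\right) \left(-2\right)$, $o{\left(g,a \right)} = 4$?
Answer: $\frac{28}{3} \approx 9.3333$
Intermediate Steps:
$w = \frac{2}{3}$ ($w = \frac{2}{-5 - -8} = \frac{2}{-5 + 8} = \frac{2}{3} \approx 0.66667$)
$f{\left(n \right)} = 2 n^{2}$ ($f{\left(n \right)} = 2 n n = 2 n^{2}$)
$o{\left(7,4 \right)} + f{\left(-2 \right)} w = 4 + 2 \left(-2\right)^{2} \cdot \frac{2}{3} = 4 + 2 \cdot 4 \cdot \frac{2}{3} = 4 + 8 \cdot \frac{2}{3} = 4 + \frac{16}{3} = \frac{28}{3}$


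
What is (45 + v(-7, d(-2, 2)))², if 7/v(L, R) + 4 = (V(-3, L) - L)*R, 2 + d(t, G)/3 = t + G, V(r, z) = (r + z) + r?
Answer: 2093809/1024 ≈ 2044.7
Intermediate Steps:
V(r, z) = z + 2*r
d(t, G) = -6 + 3*G + 3*t (d(t, G) = -6 + 3*(t + G) = -6 + 3*(G + t) = -6 + (3*G + 3*t) = -6 + 3*G + 3*t)
v(L, R) = 7/(-4 - 6*R) (v(L, R) = 7/(-4 + ((L + 2*(-3)) - L)*R) = 7/(-4 + ((L - 6) - L)*R) = 7/(-4 + ((-6 + L) - L)*R) = 7/(-4 - 6*R))
(45 + v(-7, d(-2, 2)))² = (45 - 7/(4 + 6*(-6 + 3*2 + 3*(-2))))² = (45 - 7/(4 + 6*(-6 + 6 - 6)))² = (45 - 7/(4 + 6*(-6)))² = (45 - 7/(4 - 36))² = (45 - 7/(-32))² = (45 - 7*(-1/32))² = (45 + 7/32)² = (1447/32)² = 2093809/1024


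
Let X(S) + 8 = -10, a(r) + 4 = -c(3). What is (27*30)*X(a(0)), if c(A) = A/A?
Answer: -14580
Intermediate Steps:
c(A) = 1
a(r) = -5 (a(r) = -4 - 1*1 = -4 - 1 = -5)
X(S) = -18 (X(S) = -8 - 10 = -18)
(27*30)*X(a(0)) = (27*30)*(-18) = 810*(-18) = -14580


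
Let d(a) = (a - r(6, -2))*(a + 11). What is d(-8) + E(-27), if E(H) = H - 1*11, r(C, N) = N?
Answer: -56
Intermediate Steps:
E(H) = -11 + H (E(H) = H - 11 = -11 + H)
d(a) = (2 + a)*(11 + a) (d(a) = (a - 1*(-2))*(a + 11) = (a + 2)*(11 + a) = (2 + a)*(11 + a))
d(-8) + E(-27) = (22 + (-8)² + 13*(-8)) + (-11 - 27) = (22 + 64 - 104) - 38 = -18 - 38 = -56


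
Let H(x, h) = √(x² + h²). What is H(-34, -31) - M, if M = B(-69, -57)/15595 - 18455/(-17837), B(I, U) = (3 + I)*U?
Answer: -354908519/278168015 + √2117 ≈ 44.735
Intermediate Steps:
H(x, h) = √(h² + x²)
B(I, U) = U*(3 + I)
M = 354908519/278168015 (M = -57*(3 - 69)/15595 - 18455/(-17837) = -57*(-66)*(1/15595) - 18455*(-1/17837) = 3762*(1/15595) + 18455/17837 = 3762/15595 + 18455/17837 = 354908519/278168015 ≈ 1.2759)
H(-34, -31) - M = √((-31)² + (-34)²) - 1*354908519/278168015 = √(961 + 1156) - 354908519/278168015 = √2117 - 354908519/278168015 = -354908519/278168015 + √2117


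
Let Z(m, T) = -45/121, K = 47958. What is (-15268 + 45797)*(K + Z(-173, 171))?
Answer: 177155909817/121 ≈ 1.4641e+9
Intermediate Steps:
Z(m, T) = -45/121 (Z(m, T) = -45*1/121 = -45/121)
(-15268 + 45797)*(K + Z(-173, 171)) = (-15268 + 45797)*(47958 - 45/121) = 30529*(5802873/121) = 177155909817/121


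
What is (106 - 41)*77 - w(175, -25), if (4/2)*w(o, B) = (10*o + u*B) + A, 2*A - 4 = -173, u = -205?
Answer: 6439/4 ≈ 1609.8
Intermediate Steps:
A = -169/2 (A = 2 + (1/2)*(-173) = 2 - 173/2 = -169/2 ≈ -84.500)
w(o, B) = -169/4 + 5*o - 205*B/2 (w(o, B) = ((10*o - 205*B) - 169/2)/2 = ((-205*B + 10*o) - 169/2)/2 = (-169/2 - 205*B + 10*o)/2 = -169/4 + 5*o - 205*B/2)
(106 - 41)*77 - w(175, -25) = (106 - 41)*77 - (-169/4 + 5*175 - 205/2*(-25)) = 65*77 - (-169/4 + 875 + 5125/2) = 5005 - 1*13581/4 = 5005 - 13581/4 = 6439/4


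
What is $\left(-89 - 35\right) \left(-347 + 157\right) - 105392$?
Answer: $-81832$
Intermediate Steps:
$\left(-89 - 35\right) \left(-347 + 157\right) - 105392 = \left(-89 - 35\right) \left(-190\right) - 105392 = \left(-124\right) \left(-190\right) - 105392 = 23560 - 105392 = -81832$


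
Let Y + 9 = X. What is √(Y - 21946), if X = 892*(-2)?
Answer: I*√23739 ≈ 154.07*I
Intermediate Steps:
X = -1784
Y = -1793 (Y = -9 - 1784 = -1793)
√(Y - 21946) = √(-1793 - 21946) = √(-23739) = I*√23739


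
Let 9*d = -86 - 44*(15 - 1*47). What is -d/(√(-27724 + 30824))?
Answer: -661*√31/1395 ≈ -2.6382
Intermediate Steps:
d = 1322/9 (d = (-86 - 44*(15 - 1*47))/9 = (-86 - 44*(15 - 47))/9 = (-86 - 44*(-32))/9 = (-86 + 1408)/9 = (⅑)*1322 = 1322/9 ≈ 146.89)
-d/(√(-27724 + 30824)) = -1322/(9*(√(-27724 + 30824))) = -1322/(9*(√3100)) = -1322/(9*(10*√31)) = -1322*√31/310/9 = -661*√31/1395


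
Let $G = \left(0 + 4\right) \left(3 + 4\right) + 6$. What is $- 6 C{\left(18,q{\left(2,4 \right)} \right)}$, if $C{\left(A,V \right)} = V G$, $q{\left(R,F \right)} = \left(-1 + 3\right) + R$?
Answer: $-816$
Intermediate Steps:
$G = 34$ ($G = 4 \cdot 7 + 6 = 28 + 6 = 34$)
$q{\left(R,F \right)} = 2 + R$
$C{\left(A,V \right)} = 34 V$ ($C{\left(A,V \right)} = V 34 = 34 V$)
$- 6 C{\left(18,q{\left(2,4 \right)} \right)} = - 6 \cdot 34 \left(2 + 2\right) = - 6 \cdot 34 \cdot 4 = \left(-6\right) 136 = -816$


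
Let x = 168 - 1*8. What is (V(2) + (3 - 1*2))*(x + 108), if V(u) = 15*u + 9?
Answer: 10720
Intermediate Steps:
x = 160 (x = 168 - 8 = 160)
V(u) = 9 + 15*u
(V(2) + (3 - 1*2))*(x + 108) = ((9 + 15*2) + (3 - 1*2))*(160 + 108) = ((9 + 30) + (3 - 2))*268 = (39 + 1)*268 = 40*268 = 10720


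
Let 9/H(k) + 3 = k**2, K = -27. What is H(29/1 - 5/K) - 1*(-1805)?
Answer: 1116862946/618757 ≈ 1805.0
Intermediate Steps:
H(k) = 9/(-3 + k**2)
H(29/1 - 5/K) - 1*(-1805) = 9/(-3 + (29/1 - 5/(-27))**2) - 1*(-1805) = 9/(-3 + (29*1 - 5*(-1/27))**2) + 1805 = 9/(-3 + (29 + 5/27)**2) + 1805 = 9/(-3 + (788/27)**2) + 1805 = 9/(-3 + 620944/729) + 1805 = 9/(618757/729) + 1805 = 9*(729/618757) + 1805 = 6561/618757 + 1805 = 1116862946/618757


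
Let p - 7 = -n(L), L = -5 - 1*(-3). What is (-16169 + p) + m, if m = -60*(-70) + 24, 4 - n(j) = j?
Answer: -11944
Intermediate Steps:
L = -2 (L = -5 + 3 = -2)
n(j) = 4 - j
m = 4224 (m = 4200 + 24 = 4224)
p = 1 (p = 7 - (4 - 1*(-2)) = 7 - (4 + 2) = 7 - 1*6 = 7 - 6 = 1)
(-16169 + p) + m = (-16169 + 1) + 4224 = -16168 + 4224 = -11944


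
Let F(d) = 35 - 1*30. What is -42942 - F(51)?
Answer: -42947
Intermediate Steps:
F(d) = 5 (F(d) = 35 - 30 = 5)
-42942 - F(51) = -42942 - 1*5 = -42942 - 5 = -42947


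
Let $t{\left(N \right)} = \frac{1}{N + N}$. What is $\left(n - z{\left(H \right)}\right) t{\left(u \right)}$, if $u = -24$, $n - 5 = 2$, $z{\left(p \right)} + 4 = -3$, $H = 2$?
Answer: $- \frac{7}{24} \approx -0.29167$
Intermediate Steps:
$z{\left(p \right)} = -7$ ($z{\left(p \right)} = -4 - 3 = -7$)
$n = 7$ ($n = 5 + 2 = 7$)
$t{\left(N \right)} = \frac{1}{2 N}$
$\left(n - z{\left(H \right)}\right) t{\left(u \right)} = \left(7 - -7\right) \frac{1}{2 \left(-24\right)} = \left(7 + 7\right) \frac{1}{2} \left(- \frac{1}{24}\right) = 14 \left(- \frac{1}{48}\right) = - \frac{7}{24}$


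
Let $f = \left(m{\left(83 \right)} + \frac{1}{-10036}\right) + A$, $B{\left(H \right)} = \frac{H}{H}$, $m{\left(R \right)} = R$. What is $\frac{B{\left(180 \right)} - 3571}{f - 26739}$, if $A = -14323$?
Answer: $\frac{2388568}{27417683} \approx 0.087118$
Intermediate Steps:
$B{\left(H \right)} = 1$
$f = - \frac{142912641}{10036}$ ($f = \left(83 + \frac{1}{-10036}\right) - 14323 = \left(83 - \frac{1}{10036}\right) - 14323 = \frac{832987}{10036} - 14323 = - \frac{142912641}{10036} \approx -14240.0$)
$\frac{B{\left(180 \right)} - 3571}{f - 26739} = \frac{1 - 3571}{- \frac{142912641}{10036} - 26739} = - \frac{3570}{- \frac{411265245}{10036}} = \left(-3570\right) \left(- \frac{10036}{411265245}\right) = \frac{2388568}{27417683}$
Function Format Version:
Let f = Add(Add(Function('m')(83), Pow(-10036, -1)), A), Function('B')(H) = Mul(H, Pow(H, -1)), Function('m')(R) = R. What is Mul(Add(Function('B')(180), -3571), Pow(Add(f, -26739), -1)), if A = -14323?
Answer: Rational(2388568, 27417683) ≈ 0.087118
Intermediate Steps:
Function('B')(H) = 1
f = Rational(-142912641, 10036) (f = Add(Add(83, Pow(-10036, -1)), -14323) = Add(Add(83, Rational(-1, 10036)), -14323) = Add(Rational(832987, 10036), -14323) = Rational(-142912641, 10036) ≈ -14240.)
Mul(Add(Function('B')(180), -3571), Pow(Add(f, -26739), -1)) = Mul(Add(1, -3571), Pow(Add(Rational(-142912641, 10036), -26739), -1)) = Mul(-3570, Pow(Rational(-411265245, 10036), -1)) = Mul(-3570, Rational(-10036, 411265245)) = Rational(2388568, 27417683)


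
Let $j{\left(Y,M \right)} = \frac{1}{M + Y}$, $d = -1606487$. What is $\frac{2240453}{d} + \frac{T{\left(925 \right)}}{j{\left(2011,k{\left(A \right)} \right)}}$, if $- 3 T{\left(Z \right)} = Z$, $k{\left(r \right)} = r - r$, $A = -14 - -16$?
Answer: $- \frac{2988353676584}{4819461} \approx -6.2006 \cdot 10^{5}$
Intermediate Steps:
$A = 2$ ($A = -14 + 16 = 2$)
$k{\left(r \right)} = 0$
$T{\left(Z \right)} = - \frac{Z}{3}$
$\frac{2240453}{d} + \frac{T{\left(925 \right)}}{j{\left(2011,k{\left(A \right)} \right)}} = \frac{2240453}{-1606487} + \frac{\left(- \frac{1}{3}\right) 925}{\frac{1}{0 + 2011}} = 2240453 \left(- \frac{1}{1606487}\right) - \frac{925}{3 \cdot \frac{1}{2011}} = - \frac{2240453}{1606487} - \frac{925 \frac{1}{\frac{1}{2011}}}{3} = - \frac{2240453}{1606487} - \frac{1860175}{3} = - \frac{2988353676584}{4819461}$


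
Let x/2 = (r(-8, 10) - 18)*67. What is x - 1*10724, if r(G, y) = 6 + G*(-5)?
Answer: -6972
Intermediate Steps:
r(G, y) = 6 - 5*G
x = 3752 (x = 2*(((6 - 5*(-8)) - 18)*67) = 2*(((6 + 40) - 18)*67) = 2*((46 - 18)*67) = 2*(28*67) = 2*1876 = 3752)
x - 1*10724 = 3752 - 1*10724 = 3752 - 10724 = -6972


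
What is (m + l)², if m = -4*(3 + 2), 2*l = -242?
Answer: 19881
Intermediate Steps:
l = -121 (l = (½)*(-242) = -121)
m = -20 (m = -4*5 = -20)
(m + l)² = (-20 - 121)² = (-141)² = 19881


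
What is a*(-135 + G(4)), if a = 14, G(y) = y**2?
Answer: -1666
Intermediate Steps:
a*(-135 + G(4)) = 14*(-135 + 4**2) = 14*(-135 + 16) = 14*(-119) = -1666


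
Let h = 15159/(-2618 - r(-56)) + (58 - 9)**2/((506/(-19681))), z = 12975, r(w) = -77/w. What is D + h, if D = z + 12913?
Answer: -21690127659/321310 ≈ -67505.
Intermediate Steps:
h = -30008200939/321310 (h = 15159/(-2618 - (-77)/(-56)) + (58 - 9)**2/((506/(-19681))) = 15159/(-2618 - (-77)*(-1)/56) + 49**2/((506*(-1/19681))) = 15159/(-2618 - 1*11/8) + 2401/(-506/19681) = 15159/(-2618 - 11/8) + 2401*(-19681/506) = 15159/(-20955/8) - 47254081/506 = 15159*(-8/20955) - 47254081/506 = -40424/6985 - 47254081/506 = -30008200939/321310 ≈ -93393.)
D = 25888 (D = 12975 + 12913 = 25888)
D + h = 25888 - 30008200939/321310 = -21690127659/321310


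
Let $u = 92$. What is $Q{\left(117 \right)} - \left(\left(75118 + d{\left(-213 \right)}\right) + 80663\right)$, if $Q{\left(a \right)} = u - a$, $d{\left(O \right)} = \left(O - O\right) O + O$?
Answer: $-155593$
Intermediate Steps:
$d{\left(O \right)} = O$ ($d{\left(O \right)} = 0 O + O = 0 + O = O$)
$Q{\left(a \right)} = 92 - a$
$Q{\left(117 \right)} - \left(\left(75118 + d{\left(-213 \right)}\right) + 80663\right) = \left(92 - 117\right) - \left(\left(75118 - 213\right) + 80663\right) = \left(92 - 117\right) - \left(74905 + 80663\right) = -25 - 155568 = -155593$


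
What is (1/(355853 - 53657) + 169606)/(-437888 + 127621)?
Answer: -51254254777/93761446332 ≈ -0.54665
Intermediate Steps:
(1/(355853 - 53657) + 169606)/(-437888 + 127621) = (1/302196 + 169606)/(-310267) = (1/302196 + 169606)*(-1/310267) = (51254254777/302196)*(-1/310267) = -51254254777/93761446332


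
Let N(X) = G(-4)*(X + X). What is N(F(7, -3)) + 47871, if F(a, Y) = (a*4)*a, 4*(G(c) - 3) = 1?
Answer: 49145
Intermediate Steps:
G(c) = 13/4 (G(c) = 3 + (1/4)*1 = 3 + 1/4 = 13/4)
F(a, Y) = 4*a**2 (F(a, Y) = (4*a)*a = 4*a**2)
N(X) = 13*X/2 (N(X) = 13*(X + X)/4 = 13*(2*X)/4 = 13*X/2)
N(F(7, -3)) + 47871 = 13*(4*7**2)/2 + 47871 = 13*(4*49)/2 + 47871 = (13/2)*196 + 47871 = 1274 + 47871 = 49145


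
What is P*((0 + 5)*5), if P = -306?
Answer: -7650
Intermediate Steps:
P*((0 + 5)*5) = -306*(0 + 5)*5 = -1530*5 = -306*25 = -7650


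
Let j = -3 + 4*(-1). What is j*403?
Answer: -2821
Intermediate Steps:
j = -7 (j = -3 - 4 = -7)
j*403 = -7*403 = -2821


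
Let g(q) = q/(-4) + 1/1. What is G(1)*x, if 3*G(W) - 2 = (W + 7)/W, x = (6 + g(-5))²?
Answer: 1815/8 ≈ 226.88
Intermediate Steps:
g(q) = 1 - q/4 (g(q) = q*(-¼) + 1*1 = -q/4 + 1 = 1 - q/4)
x = 1089/16 (x = (6 + (1 - ¼*(-5)))² = (6 + (1 + 5/4))² = (6 + 9/4)² = (33/4)² = 1089/16 ≈ 68.063)
G(W) = ⅔ + (7 + W)/(3*W) (G(W) = ⅔ + ((W + 7)/W)/3 = ⅔ + ((7 + W)/W)/3 = ⅔ + (7 + W)/(3*W))
G(1)*x = ((7/3 + 1)/1)*(1089/16) = (1*(10/3))*(1089/16) = (10/3)*(1089/16) = 1815/8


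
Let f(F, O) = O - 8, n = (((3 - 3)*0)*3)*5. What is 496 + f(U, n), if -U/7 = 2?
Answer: 488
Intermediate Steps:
U = -14 (U = -7*2 = -14)
n = 0 (n = ((0*0)*3)*5 = (0*3)*5 = 0*5 = 0)
f(F, O) = -8 + O
496 + f(U, n) = 496 + (-8 + 0) = 496 - 8 = 488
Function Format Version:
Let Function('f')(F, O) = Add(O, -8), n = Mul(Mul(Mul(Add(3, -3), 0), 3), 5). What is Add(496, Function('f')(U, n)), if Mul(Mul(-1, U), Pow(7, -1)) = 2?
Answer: 488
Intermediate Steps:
U = -14 (U = Mul(-7, 2) = -14)
n = 0 (n = Mul(Mul(Mul(0, 0), 3), 5) = Mul(Mul(0, 3), 5) = Mul(0, 5) = 0)
Function('f')(F, O) = Add(-8, O)
Add(496, Function('f')(U, n)) = Add(496, Add(-8, 0)) = Add(496, -8) = 488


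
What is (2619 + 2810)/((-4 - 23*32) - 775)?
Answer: -5429/1515 ≈ -3.5835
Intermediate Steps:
(2619 + 2810)/((-4 - 23*32) - 775) = 5429/((-4 - 736) - 775) = 5429/(-740 - 775) = 5429/(-1515) = 5429*(-1/1515) = -5429/1515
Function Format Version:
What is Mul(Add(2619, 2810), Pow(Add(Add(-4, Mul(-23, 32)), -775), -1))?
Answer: Rational(-5429, 1515) ≈ -3.5835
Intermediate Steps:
Mul(Add(2619, 2810), Pow(Add(Add(-4, Mul(-23, 32)), -775), -1)) = Mul(5429, Pow(Add(Add(-4, -736), -775), -1)) = Mul(5429, Pow(Add(-740, -775), -1)) = Mul(5429, Pow(-1515, -1)) = Mul(5429, Rational(-1, 1515)) = Rational(-5429, 1515)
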